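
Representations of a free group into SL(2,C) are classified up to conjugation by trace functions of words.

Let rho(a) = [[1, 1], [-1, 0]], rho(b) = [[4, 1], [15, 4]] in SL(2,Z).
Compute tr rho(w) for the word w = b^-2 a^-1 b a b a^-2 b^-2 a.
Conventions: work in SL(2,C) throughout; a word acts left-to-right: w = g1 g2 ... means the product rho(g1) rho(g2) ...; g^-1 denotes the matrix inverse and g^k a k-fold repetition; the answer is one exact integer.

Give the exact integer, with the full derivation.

rho(b^-1) = [[4, -1], [-15, 4]]
... * rho(b^-1) = [[4, -1], [-15, 4]]  ->  [[31, -8], [-120, 31]]
... * rho(a^-1) = [[0, -1], [1, 1]]  ->  [[-8, -39], [31, 151]]
... * rho(b) = [[4, 1], [15, 4]]  ->  [[-617, -164], [2389, 635]]
... * rho(a) = [[1, 1], [-1, 0]]  ->  [[-453, -617], [1754, 2389]]
... * rho(b) = [[4, 1], [15, 4]]  ->  [[-11067, -2921], [42851, 11310]]
... * rho(a^-1) = [[0, -1], [1, 1]]  ->  [[-2921, 8146], [11310, -31541]]
... * rho(a^-1) = [[0, -1], [1, 1]]  ->  [[8146, 11067], [-31541, -42851]]
... * rho(b^-1) = [[4, -1], [-15, 4]]  ->  [[-133421, 36122], [516601, -139863]]
... * rho(b^-1) = [[4, -1], [-15, 4]]  ->  [[-1075514, 277909], [4164349, -1076053]]
... * rho(a) = [[1, 1], [-1, 0]]  ->  [[-1353423, -1075514], [5240402, 4164349]]
tr = -1353423 + 4164349 = 2810926

2810926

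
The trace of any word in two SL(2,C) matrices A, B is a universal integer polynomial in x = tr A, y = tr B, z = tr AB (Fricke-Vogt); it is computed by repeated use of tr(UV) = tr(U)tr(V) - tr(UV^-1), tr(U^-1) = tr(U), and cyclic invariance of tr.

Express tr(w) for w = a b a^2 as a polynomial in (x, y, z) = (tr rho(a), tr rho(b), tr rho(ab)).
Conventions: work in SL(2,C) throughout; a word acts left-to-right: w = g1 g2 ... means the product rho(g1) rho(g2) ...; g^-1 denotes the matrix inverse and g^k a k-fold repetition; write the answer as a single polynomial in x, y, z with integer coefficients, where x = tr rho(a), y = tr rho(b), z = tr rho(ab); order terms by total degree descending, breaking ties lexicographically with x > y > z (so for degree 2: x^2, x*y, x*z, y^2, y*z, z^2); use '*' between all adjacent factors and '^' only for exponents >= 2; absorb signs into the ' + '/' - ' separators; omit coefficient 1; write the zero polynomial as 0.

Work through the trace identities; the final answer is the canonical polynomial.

tr(b a^2) = tr(a) tr(b a) - tr(b) = x*z - y
tr(a b a^2) = tr(a) tr(b a^2) - tr(b a) = x^2*z - x*y - z

x^2*z - x*y - z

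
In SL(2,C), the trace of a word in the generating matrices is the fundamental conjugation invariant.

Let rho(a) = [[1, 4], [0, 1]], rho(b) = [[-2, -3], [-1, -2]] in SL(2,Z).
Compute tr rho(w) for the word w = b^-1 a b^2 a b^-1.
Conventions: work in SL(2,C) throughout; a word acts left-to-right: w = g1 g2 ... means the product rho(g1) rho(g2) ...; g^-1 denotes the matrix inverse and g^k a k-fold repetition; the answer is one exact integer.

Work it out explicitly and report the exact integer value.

-254

rho(b^-1) = [[-2, 3], [1, -2]]
... * rho(a) = [[1, 4], [0, 1]]  ->  [[-2, -5], [1, 2]]
... * rho(b) = [[-2, -3], [-1, -2]]  ->  [[9, 16], [-4, -7]]
... * rho(b) = [[-2, -3], [-1, -2]]  ->  [[-34, -59], [15, 26]]
... * rho(a) = [[1, 4], [0, 1]]  ->  [[-34, -195], [15, 86]]
... * rho(b^-1) = [[-2, 3], [1, -2]]  ->  [[-127, 288], [56, -127]]
tr = -127 + -127 = -254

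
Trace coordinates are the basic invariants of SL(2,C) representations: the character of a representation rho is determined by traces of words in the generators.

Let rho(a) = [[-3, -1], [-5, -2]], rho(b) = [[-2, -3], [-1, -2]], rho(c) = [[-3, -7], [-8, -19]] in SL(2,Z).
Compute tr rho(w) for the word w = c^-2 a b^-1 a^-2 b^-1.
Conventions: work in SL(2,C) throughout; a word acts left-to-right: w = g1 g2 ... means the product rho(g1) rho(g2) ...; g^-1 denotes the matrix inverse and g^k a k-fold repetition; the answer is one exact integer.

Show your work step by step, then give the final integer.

-164590

rho(c^-1) = [[-19, 7], [8, -3]]
... * rho(c^-1) = [[-19, 7], [8, -3]]  ->  [[417, -154], [-176, 65]]
... * rho(a) = [[-3, -1], [-5, -2]]  ->  [[-481, -109], [203, 46]]
... * rho(b^-1) = [[-2, 3], [1, -2]]  ->  [[853, -1225], [-360, 517]]
... * rho(a^-1) = [[-2, 1], [5, -3]]  ->  [[-7831, 4528], [3305, -1911]]
... * rho(a^-1) = [[-2, 1], [5, -3]]  ->  [[38302, -21415], [-16165, 9038]]
... * rho(b^-1) = [[-2, 3], [1, -2]]  ->  [[-98019, 157736], [41368, -66571]]
tr = -98019 + -66571 = -164590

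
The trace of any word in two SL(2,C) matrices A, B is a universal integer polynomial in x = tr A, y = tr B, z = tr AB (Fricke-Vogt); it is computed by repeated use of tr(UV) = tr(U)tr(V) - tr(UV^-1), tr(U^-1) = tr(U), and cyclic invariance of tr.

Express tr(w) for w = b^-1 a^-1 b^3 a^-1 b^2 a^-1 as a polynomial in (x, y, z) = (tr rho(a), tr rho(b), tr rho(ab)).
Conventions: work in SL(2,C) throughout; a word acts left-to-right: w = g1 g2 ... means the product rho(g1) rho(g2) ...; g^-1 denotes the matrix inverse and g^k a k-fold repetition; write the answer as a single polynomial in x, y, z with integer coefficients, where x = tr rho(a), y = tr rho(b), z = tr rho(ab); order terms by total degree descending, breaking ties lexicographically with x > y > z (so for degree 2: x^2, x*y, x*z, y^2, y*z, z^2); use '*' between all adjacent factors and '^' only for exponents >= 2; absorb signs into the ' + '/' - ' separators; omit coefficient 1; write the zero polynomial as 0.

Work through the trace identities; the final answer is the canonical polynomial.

use: tr(b^2) = tr(b) tr(b) - tr(1)  (reduce the b square) = y^2 - 2
apply: tr(b^3) = tr(b) tr(b^2) - tr(b)  (reduce the b square) = y^3 - 3*y
tr(b^4) = tr(b) tr(b^3) - tr(b^2)  (reduce the b square) = y^4 - 4*y^2 + 2
apply: tr(b a b) = tr(b) tr(a b) - tr(a)  (reduce the b square) = y*z - x
tr(a b^3) = tr(b) tr(b a b) - tr(b a)  (reduce the b square) = y^2*z - x*y - z
tr(b^4 a) = tr(b) tr(a b^3) - tr(a b^2)  (reduce the b square) = y^3*z - x*y^2 - 2*y*z + x
tr(b^2 a^-1 b^2) = tr(b^4) tr(a) - tr(b^4 a)  (eliminate a^-1) = x*y^4 - y^3*z - 3*x*y^2 + 2*y*z + x
tr(a b a b) = tr(a b) tr(a b) - tr(1)  (split on a) = z^2 - 2
use: tr(a b a) = tr(a) tr(b a) - tr(b)  (reduce the a square) = x*z - y
use: tr(a b^2 a b) = tr(b) tr(a b a b) - tr(a b a)  (reduce the b square) = y*z^2 - x*z - y
tr(a^2) = tr(a) tr(a) - tr(1)  (reduce the a square) = x^2 - 2
apply: tr(a b^2 a) = tr(b) tr(a^2 b) - tr(a^2)  (reduce the b square) = x*y*z - x^2 - y^2 + 2
use: tr(b^2 a b^2 a) = tr(b) tr(a b^2 a b) - tr(a b^2 a)  (reduce the b square) = y^2*z^2 - 2*x*y*z + x^2 - 2
tr(b^2 a^-1 b^2 a) = tr(b^2 a b^2) tr(a) - tr(b^2 a b^2 a)  (eliminate a^-1) = x*y^3*z - x^2*y^2 - y^2*z^2 + 2
use: tr(b^2 a^-1 b^2 a^-1) = tr(b^2 a^-1 b^2) tr(a) - tr(b^2 a^-1 b^2 a)  (eliminate a^-1) = x^2*y^4 - 2*x*y^3*z - 2*x^2*y^2 + y^2*z^2 + 2*x*y*z + x^2 - 2
tr(b a b^3 a) = tr(b) tr(a b a b^2) - tr(a b a b)  (reduce the b square) = y^2*z^2 - x*y*z - y^2 - z^2 + 2
use: tr(a b^3 a^-1 b) = tr(b a b^3) tr(a) - tr(b a b^3 a)  (eliminate a^-1) = x*y^3*z - x^2*y^2 - y^2*z^2 - x*y*z + x^2 + y^2 + z^2 - 2
use: tr(a^2 b^3) = tr(a) tr(b^3 a) - tr(b^3)  (reduce the a square) = x*y^2*z - x^2*y - y^3 - x*z + 3*y
tr(b a^2 b^3) = tr(b) tr(a^2 b^3) - tr(a^2 b^2)  (reduce the b square) = x*y^3*z - x^2*y^2 - y^4 - 2*x*y*z + x^2 + 4*y^2 - 2
tr(a b^5 a) = tr(b) tr(b a^2 b^3) - tr(b a^2 b^2)  (reduce the b square) = x*y^4*z - x^2*y^3 - y^5 - 3*x*y^2*z + 2*x^2*y + 5*y^3 + x*z - 5*y
tr(b^3 a b a b) = tr(b) tr(b a b a b^2) - tr(b a b a b)  (reduce the b square) = y^3*z^2 - x*y^2*z - y^3 - 2*y*z^2 + x*z + 3*y
tr(a b^5 a b) = tr(b) tr(b^3 a b a b) - tr(b^3 a b a)  (reduce the b square) = y^4*z^2 - x*y^3*z - y^4 - 3*y^2*z^2 + 2*x*y*z + 4*y^2 + z^2 - 2
tr(b^2 a b^-1 a b^3) = tr(a b^5 a) tr(b) - tr(a b^5 a b)  (eliminate b^-1) = x*y^5*z - x^2*y^4 - y^6 - y^4*z^2 - 2*x*y^3*z + 2*x^2*y^2 + 6*y^4 + 3*y^2*z^2 - x*y*z - 9*y^2 - z^2 + 2
tr(a^2 b a b) = tr(a) tr(b a b a) - tr(b a b)  (reduce the a square) = x*z^2 - y*z - x
tr(a^2 b a) = tr(a) tr(a b a) - tr(a b)  (reduce the a square) = x^2*z - x*y - z
apply: tr(a b^2 a^2 b) = tr(b) tr(a^2 b a b) - tr(a^2 b a)  (reduce the b square) = x*y*z^2 - x^2*z - y^2*z + z
use: tr(a^3) = tr(a) tr(a^2) - tr(a)  (reduce the a square) = x^3 - 3*x
apply: tr(a b^2 a^2) = tr(b) tr(a^3 b) - tr(a^3)  (reduce the b square) = x^2*y*z - x^3 - x*y^2 - y*z + 3*x
tr(b a b^2 a^2 b) = tr(b) tr(a b^2 a^2 b) - tr(a b^2 a^2)  (reduce the b square) = x*y^2*z^2 - 2*x^2*y*z - y^3*z + x^3 + x*y^2 + 2*y*z - 3*x
use: tr(a b^3 a b^2 a) = tr(b) tr(b a b^2 a^2 b) - tr(b a b^2 a^2)  (reduce the b square) = x*y^3*z^2 - 2*x^2*y^2*z - y^4*z + x^3*y + x*y^3 - x*y*z^2 + x^2*z + 3*y^2*z - 3*x*y - z
use: tr(a b a b a b) = tr(a b a b) tr(a b) - tr(b a)  (split on a) = z^3 - 3*z
apply: tr(a b^2 a b a b) = tr(b) tr(a b a b a b) - tr(a b a b a)  (reduce the b square) = y*z^3 - x*z^2 - 2*y*z + x
tr(a b^2 a b a) = tr(b) tr(a b a^2 b) - tr(a b a^2)  (reduce the b square) = x*y*z^2 - x^2*z - y^2*z + z
apply: tr(b a b^2 a b a b) = tr(b) tr(a b^2 a b a b) - tr(a b^2 a b a)  (reduce the b square) = y^2*z^3 - 2*x*y*z^2 + x^2*z - y^2*z + x*y - z
tr(a b^3 a b^2 a b) = tr(b) tr(b a b^2 a b a b) - tr(b a b^2 a b a)  (reduce the b square) = y^3*z^3 - 2*x*y^2*z^2 + x^2*y*z - y^3*z - y*z^3 + x*y^2 + x*z^2 + y*z - x
tr(b^2 a b^-1 a b^3 a) = tr(a b^3 a b^2 a) tr(b) - tr(a b^3 a b^2 a b)  (eliminate b^-1) = x*y^4*z^2 - 2*x^2*y^3*z - y^5*z - y^3*z^3 + x^3*y^2 + x*y^4 + x*y^2*z^2 + 4*y^3*z + y*z^3 - 4*x*y^2 - x*z^2 - 2*y*z + x
use: tr(b^-1 a b^3 a^-1 b^2 a) = tr(b^2 a b^-1 a b^3) tr(a) - tr(b^2 a b^-1 a b^3 a)  (eliminate a^-1) = x^2*y^5*z - x^3*y^4 - x*y^6 - 2*x*y^4*z^2 + y^5*z + y^3*z^3 + x^3*y^2 + 5*x*y^4 + 2*x*y^2*z^2 - x^2*y*z - 4*y^3*z - y*z^3 - 5*x*y^2 + 2*y*z + x
tr(b^3 a^-1 b^2 a^-1 b^-1 a) = tr(b^-1 a b^3 a^-1 b^2) tr(a) - tr(b^-1 a b^3 a^-1 b^2 a)  (eliminate a^-1) = -x^2*y^5*z + x^3*y^4 + x*y^6 + 2*x*y^4*z^2 + x^2*y^3*z - y^5*z - y^3*z^3 - 2*x^3*y^2 - 5*x*y^4 - 3*x*y^2*z^2 + 4*y^3*z + y*z^3 + x^3 + 6*x*y^2 + x*z^2 - 2*y*z - 3*x
tr(b^-1 a^-1 b^3 a^-1 b^2 a^-1) = tr(b^3 a^-1 b^2 a^-1 b^-1) tr(a) - tr(b^3 a^-1 b^2 a^-1 b^-1 a)  (eliminate a^-1) = x^2*y^5*z - x*y^6 - 2*x*y^4*z^2 - 3*x^2*y^3*z + y^5*z + y^3*z^3 + 5*x*y^4 + 4*x*y^2*z^2 + 2*x^2*y*z - 4*y^3*z - y*z^3 - 6*x*y^2 - x*z^2 + 2*y*z + x

x^2*y^5*z - x*y^6 - 2*x*y^4*z^2 - 3*x^2*y^3*z + y^5*z + y^3*z^3 + 5*x*y^4 + 4*x*y^2*z^2 + 2*x^2*y*z - 4*y^3*z - y*z^3 - 6*x*y^2 - x*z^2 + 2*y*z + x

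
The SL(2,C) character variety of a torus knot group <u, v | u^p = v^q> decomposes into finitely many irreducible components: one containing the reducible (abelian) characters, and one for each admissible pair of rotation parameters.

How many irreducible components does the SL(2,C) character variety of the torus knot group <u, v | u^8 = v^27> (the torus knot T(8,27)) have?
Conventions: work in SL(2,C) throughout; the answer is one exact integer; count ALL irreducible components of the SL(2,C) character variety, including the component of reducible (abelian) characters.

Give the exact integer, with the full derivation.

92

For T(8,27): irreducibility forces the central element u^8 = v^27 to one of +I, -I.
So on each irreducible component the traces are pinned: tr(u) = 2*cos(pi*alpha/8) with 1 <= alpha <= 7, tr(v) = 2*cos(pi*beta/27) with 1 <= beta <= 26.
u^8 = (-1)^alpha I and v^27 = (-1)^beta I must agree, so alpha and beta have equal parity.
count pairs: odd alpha (4 choices) x odd beta (13), plus even alpha (3) x even beta (13): 4*13 + 3*13 = 91.
Total: 91 irreducible-character components + 1 reducible (abelian) component = 92.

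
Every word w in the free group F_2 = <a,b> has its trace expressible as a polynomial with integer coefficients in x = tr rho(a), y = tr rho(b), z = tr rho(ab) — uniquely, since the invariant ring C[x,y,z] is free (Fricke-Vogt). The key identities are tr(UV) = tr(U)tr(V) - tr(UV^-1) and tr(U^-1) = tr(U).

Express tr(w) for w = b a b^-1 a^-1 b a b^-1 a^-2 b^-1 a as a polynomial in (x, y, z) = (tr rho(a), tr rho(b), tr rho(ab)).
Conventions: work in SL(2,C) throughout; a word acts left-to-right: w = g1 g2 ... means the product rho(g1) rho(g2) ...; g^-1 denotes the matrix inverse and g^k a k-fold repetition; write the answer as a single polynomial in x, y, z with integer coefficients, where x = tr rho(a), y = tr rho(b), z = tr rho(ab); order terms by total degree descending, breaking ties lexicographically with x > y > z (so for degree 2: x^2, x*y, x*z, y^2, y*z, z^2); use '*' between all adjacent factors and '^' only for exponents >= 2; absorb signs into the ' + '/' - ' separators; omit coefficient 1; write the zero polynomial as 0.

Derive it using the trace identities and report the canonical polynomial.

trace(b^2 a) = trace(b)*trace(a b) - trace(a)  (reduce the b square) = y*z - x
trace(b^2) = trace(b)*trace(b) - trace(1)  (reduce the b square) = y^2 - 2
trace(a b^2 a) = trace(a)*trace(b^2 a) - trace(b^2)  (reduce the a square) = x*y*z - x^2 - y^2 + 2
trace(b a b a) = trace(a b)*trace(a b) - trace(1)  (split on a) = z^2 - 2
trace(a^2 b a b) = trace(a)*trace(b a b a) - trace(b a b)  (reduce the a square) = x*z^2 - y*z - x
trace(a b a) = trace(a)*trace(b a) - trace(b)  (reduce the a square) = x*z - y
trace(a^2 b a) = trace(a)*trace(a b a) - trace(a b)  (reduce the a square) = x^2*z - x*y - z
trace(a b a b^2 a) = trace(b)*trace(a^2 b a b) - trace(a^2 b a)  (reduce the b square) = x*y*z^2 - x^2*z - y^2*z + z
trace(a b a b a b) = trace(a b)*trace(a b a b) - trace(a^-1 b^-1)  (split on a) = z^3 - 3*z
trace(a b a b^2 a b) = trace(b)*trace(a b a b a b) - trace(a b a b a)  (reduce the b square) = y*z^3 - x*z^2 - 2*y*z + x
trace(b a b^2 a b^-1 a) = trace(a b a b^2 a)*trace(b) - trace(a b a b^2 a b)  (eliminate b^-1) = x*y^2*z^2 - x^2*y*z - y^3*z - y*z^3 + x*z^2 + 3*y*z - x
trace(a b^2 a b^-1 a^-1 b) = trace(b a b^2 a b^-1)*trace(a) - trace(b a b^2 a b^-1 a)  (eliminate a^-1) = -x*y^2*z^2 + 2*x^2*y*z + y^3*z + y*z^3 - x^3 - x*y^2 - x*z^2 - 3*y*z + 3*x
trace(a^-1 b^-1 a b^2 a b^-1) = trace(a b^2 a b^-1 a^-1)*trace(b) - trace(a b^2 a b^-1 a^-1 b)  (eliminate b^-1) = x*y^2*z^2 - 2*x^2*y*z - y^3*z - y*z^3 + x^3 + x*y^2 + x*z^2 + 4*y*z - 3*x
trace(a b^2 a b) = trace(b)*trace(a b a b) - trace(a b a)  (reduce the b square) = y*z^2 - x*z - y
trace(a b^2 a b^-1) = trace(a b^2 a)*trace(b) - trace(a b^2 a b)  (eliminate b^-1) = x*y^2*z - x^2*y - y^3 - y*z^2 + x*z + 3*y
trace(b^-1 a b^2 a b^-1) = trace(a b^2 a b^-1)*trace(b) - trace(a b^2 a)  (eliminate b^-1) = x*y^3*z - x^2*y^2 - y^4 - y^2*z^2 + x^2 + 4*y^2 - 2
trace(b a b^-1 a^-2 b^-1 a b) = trace(a^-1 b^-1 a b^2 a b^-1)*trace(a) - trace(a^-1 b^-1 a b^2 a b^-1 a)  (eliminate a^-1) = x^2*y^2*z^2 - 2*x^3*y*z - 2*x*y^3*z - x*y*z^3 + x^4 + 2*x^2*y^2 + x^2*z^2 + y^4 + y^2*z^2 + 4*x*y*z - 4*x^2 - 4*y^2 + 2
trace(b a b^2 a b) = trace(b)*trace(a b^2 a b) - trace(a b^2 a)  (reduce the b square) = y^2*z^2 - 2*x*y*z + x^2 - 2
trace(a b a b^2 a b a) = trace(a)*trace(b a b^2 a b a) - trace(b a b^2 a b)  (reduce the a square) = x*y*z^3 - x^2*z^2 - y^2*z^2 + 2
trace(a b a b a b a b) = trace(b a)*trace(b a b a b a) - trace(b^-1 a^-1 b^-1 a^-1)  (split on b) = z^4 - 4*z^2 + 2
trace(a b a b a b a) = trace(a)*trace(b a b a b a) - trace(b a b a b)  (reduce the a square) = x*z^3 - y*z^2 - 2*x*z + y
trace(a b a b^2 a b a b) = trace(b)*trace(a b a b a b a b) - trace(a b a b a b a)  (reduce the b square) = y*z^4 - x*z^3 - 3*y*z^2 + 2*x*z + y
trace(b^-1 a b a b^2 a b a) = trace(a b a b^2 a b a)*trace(b) - trace(a b a b^2 a b a b)  (eliminate b^-1) = x*y^2*z^3 - x^2*y*z^2 - y^3*z^2 - y*z^4 + x*z^3 + 3*y*z^2 - 2*x*z + y
trace(b a b a^-1 b^-1 a b a b) = trace(b^-1 a b a b^2 a b)*trace(a) - trace(b^-1 a b a b^2 a b a)  (eliminate a^-1) = -x*y^2*z^3 + 2*x^2*y*z^2 + y^3*z^2 + y*z^4 - x^3*z - x*y^2*z - x*z^3 - 3*y*z^2 + 3*x*z - y
trace(a b a b a b a b a) = trace(a)*trace(b a b a b a b a) - trace(b a b a b a b)  (reduce the a square) = x*z^4 - y*z^3 - 3*x*z^2 + 2*y*z + x
trace(a b a b a b a b a b) = trace(b a b a b a)*trace(b a b a) - trace(a b)  (split on b) = z^5 - 5*z^3 + 5*z
trace(b^-1 a b a b a b a b a) = trace(a b a b a b a b a)*trace(b) - trace(a b a b a b a b a b)  (eliminate b^-1) = x*y*z^4 - y^2*z^3 - z^5 - 3*x*y*z^2 + 2*y^2*z + 5*z^3 + x*y - 5*z
trace(b a b a^-1 b^-1 a b a b a) = trace(b^-1 a b a b a b a b)*trace(a) - trace(b^-1 a b a b a b a b a)  (eliminate a^-1) = -x*y*z^4 + x^2*z^3 + y^2*z^3 + z^5 + 2*x*y*z^2 - 2*x^2*z - 2*y^2*z - 5*z^3 + 5*z
trace(a^-1 b^-1 a b a b a^-1 b a b) = trace(b a b a^-1 b^-1 a b a b)*trace(a) - trace(b a b a^-1 b^-1 a b a b a)  (eliminate a^-1) = -x^2*y^2*z^3 + 2*x^3*y*z^2 + x*y^3*z^2 + 2*x*y*z^4 - x^4*z - x^2*y^2*z - 2*x^2*z^3 - y^2*z^3 - z^5 - 5*x*y*z^2 + 5*x^2*z + 2*y^2*z + 5*z^3 - x*y - 5*z
trace(a^-1 b^-1 a b a b a^-1 b a b^-1) = trace(a^-1 b^-1 a b a b a^-1 b a)*trace(b) - trace(a^-1 b^-1 a b a b a^-1 b a b)  (eliminate b^-1) = x^2*y^2*z^3 - 2*x^3*y*z^2 - x*y^3*z^2 - 2*x*y*z^4 + x^4*z + x^2*y^2*z + 2*x^2*z^3 + y^2*z^3 + z^5 + 5*x*y*z^2 - 5*x^2*z - y^2*z - 5*z^3 + 5*z
trace(b a b^-2 a b a b) = trace(a b a b^2 a b^-1)*trace(b) - trace(a b a b^2 a)  (eliminate b^-1) = x*y^3*z^2 - x^2*y^2*z - y^4*z - y^2*z^3 + x^2*z + 4*y^2*z - x*y - z
trace(a b a b a b a b^-1) = trace(a b a b a b a)*trace(b) - trace(a b a b a b a b)  (eliminate b^-1) = x*y*z^3 - y^2*z^2 - z^4 - 2*x*y*z + y^2 + 4*z^2 - 2
trace(b a b^-2 a b a b a) = trace(a b a b a b a b^-1)*trace(b) - trace(a b a b a b a)  (eliminate b^-1) = x*y^2*z^3 - y^3*z^2 - y*z^4 - 2*x*y^2*z - x*z^3 + y^3 + 5*y*z^2 + 2*x*z - 3*y
trace(b^-1 a b a b a^-1 b a b^-1) = trace(b a b^-2 a b a b)*trace(a) - trace(b a b^-2 a b a b a)  (eliminate a^-1) = x^2*y^3*z^2 - x^3*y^2*z - x*y^4*z - 2*x*y^2*z^3 + y^3*z^2 + y*z^4 + x^3*z + 6*x*y^2*z + x*z^3 - x^2*y - y^3 - 5*y*z^2 - 3*x*z + 3*y
trace(a^-1 b a b^-1 a^-2 b^-1 a b a b) = trace(a^-1 b^-1 a b a b a^-1 b a b^-1)*trace(a) - trace(a^-1 b^-1 a b a b a^-1 b a b^-1 a)  (eliminate a^-1) = x^3*y^2*z^3 - 2*x^4*y*z^2 - 2*x^2*y^3*z^2 - 2*x^2*y*z^4 + x^5*z + 2*x^3*y^2*z + 2*x^3*z^3 + x*y^4*z + 3*x*y^2*z^3 + x*z^5 + 5*x^2*y*z^2 - y^3*z^2 - y*z^4 - 6*x^3*z - 7*x*y^2*z - 6*x*z^3 + x^2*y + y^3 + 5*y*z^2 + 8*x*z - 3*y
trace(b a b^-1 a^-1 b a b^-1 a^-2 b^-1 a) = trace(a^-1 b a b^-1 a^-2 b^-1 a b a)*trace(b) - trace(a^-1 b a b^-1 a^-2 b^-1 a b a b)  (eliminate b^-1) = -x^3*y^2*z^3 + 2*x^4*y*z^2 + 3*x^2*y^3*z^2 + 2*x^2*y*z^4 - x^5*z - 4*x^3*y^2*z - 2*x^3*z^3 - 3*x*y^4*z - 4*x*y^2*z^3 - x*z^5 + x^4*y + 2*x^2*y^3 - 4*x^2*y*z^2 + y^5 + 2*y^3*z^2 + y*z^4 + 6*x^3*z + 11*x*y^2*z + 6*x*z^3 - 5*x^2*y - 5*y^3 - 5*y*z^2 - 8*x*z + 5*y

-x^3*y^2*z^3 + 2*x^4*y*z^2 + 3*x^2*y^3*z^2 + 2*x^2*y*z^4 - x^5*z - 4*x^3*y^2*z - 2*x^3*z^3 - 3*x*y^4*z - 4*x*y^2*z^3 - x*z^5 + x^4*y + 2*x^2*y^3 - 4*x^2*y*z^2 + y^5 + 2*y^3*z^2 + y*z^4 + 6*x^3*z + 11*x*y^2*z + 6*x*z^3 - 5*x^2*y - 5*y^3 - 5*y*z^2 - 8*x*z + 5*y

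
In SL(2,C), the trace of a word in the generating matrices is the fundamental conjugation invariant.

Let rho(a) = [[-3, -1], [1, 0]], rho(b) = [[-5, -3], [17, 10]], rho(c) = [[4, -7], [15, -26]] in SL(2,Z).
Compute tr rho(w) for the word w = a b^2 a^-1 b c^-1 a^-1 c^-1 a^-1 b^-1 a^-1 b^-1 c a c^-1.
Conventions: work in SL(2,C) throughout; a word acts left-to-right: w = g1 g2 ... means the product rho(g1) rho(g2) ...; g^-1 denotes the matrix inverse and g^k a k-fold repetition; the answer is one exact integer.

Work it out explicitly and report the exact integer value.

rho(a) = [[-3, -1], [1, 0]]
... * rho(b) = [[-5, -3], [17, 10]]  ->  [[-2, -1], [-5, -3]]
... * rho(b) = [[-5, -3], [17, 10]]  ->  [[-7, -4], [-26, -15]]
... * rho(a^-1) = [[0, 1], [-1, -3]]  ->  [[4, 5], [15, 19]]
... * rho(b) = [[-5, -3], [17, 10]]  ->  [[65, 38], [248, 145]]
... * rho(c^-1) = [[-26, 7], [-15, 4]]  ->  [[-2260, 607], [-8623, 2316]]
... * rho(a^-1) = [[0, 1], [-1, -3]]  ->  [[-607, -4081], [-2316, -15571]]
... * rho(c^-1) = [[-26, 7], [-15, 4]]  ->  [[76997, -20573], [293781, -78496]]
... * rho(a^-1) = [[0, 1], [-1, -3]]  ->  [[20573, 138716], [78496, 529269]]
... * rho(b^-1) = [[10, 3], [-17, -5]]  ->  [[-2152442, -631861], [-8212613, -2410857]]
... * rho(a^-1) = [[0, 1], [-1, -3]]  ->  [[631861, -256859], [2410857, -980042]]
... * rho(b^-1) = [[10, 3], [-17, -5]]  ->  [[10685213, 3179878], [40769284, 12132781]]
... * rho(c) = [[4, -7], [15, -26]]  ->  [[90439022, -157473319], [345068851, -600837294]]
... * rho(a) = [[-3, -1], [1, 0]]  ->  [[-428790385, -90439022], [-1636043847, -345068851]]
... * rho(c^-1) = [[-26, 7], [-15, 4]]  ->  [[12505135340, -3363288783], [47713172787, -12832582333]]
tr = 12505135340 + -12832582333 = -327446993

-327446993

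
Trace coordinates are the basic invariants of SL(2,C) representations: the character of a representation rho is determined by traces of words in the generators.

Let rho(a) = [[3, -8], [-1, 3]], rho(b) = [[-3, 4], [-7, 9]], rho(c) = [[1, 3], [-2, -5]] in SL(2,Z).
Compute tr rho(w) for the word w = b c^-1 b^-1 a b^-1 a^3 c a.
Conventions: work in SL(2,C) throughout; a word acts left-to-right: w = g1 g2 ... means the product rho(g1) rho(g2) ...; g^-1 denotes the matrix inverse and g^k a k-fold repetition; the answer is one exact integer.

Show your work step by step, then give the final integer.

rho(b) = [[-3, 4], [-7, 9]]
... * rho(c^-1) = [[-5, -3], [2, 1]]  ->  [[23, 13], [53, 30]]
... * rho(b^-1) = [[9, -4], [7, -3]]  ->  [[298, -131], [687, -302]]
... * rho(a) = [[3, -8], [-1, 3]]  ->  [[1025, -2777], [2363, -6402]]
... * rho(b^-1) = [[9, -4], [7, -3]]  ->  [[-10214, 4231], [-23547, 9754]]
... * rho(a) = [[3, -8], [-1, 3]]  ->  [[-34873, 94405], [-80395, 217638]]
... * rho(a) = [[3, -8], [-1, 3]]  ->  [[-199024, 562199], [-458823, 1296074]]
... * rho(a) = [[3, -8], [-1, 3]]  ->  [[-1159271, 3278789], [-2672543, 7558806]]
... * rho(c) = [[1, 3], [-2, -5]]  ->  [[-7716849, -19871758], [-17790155, -45811659]]
... * rho(a) = [[3, -8], [-1, 3]]  ->  [[-3278789, 2119518], [-7558806, 4886263]]
tr = -3278789 + 4886263 = 1607474

1607474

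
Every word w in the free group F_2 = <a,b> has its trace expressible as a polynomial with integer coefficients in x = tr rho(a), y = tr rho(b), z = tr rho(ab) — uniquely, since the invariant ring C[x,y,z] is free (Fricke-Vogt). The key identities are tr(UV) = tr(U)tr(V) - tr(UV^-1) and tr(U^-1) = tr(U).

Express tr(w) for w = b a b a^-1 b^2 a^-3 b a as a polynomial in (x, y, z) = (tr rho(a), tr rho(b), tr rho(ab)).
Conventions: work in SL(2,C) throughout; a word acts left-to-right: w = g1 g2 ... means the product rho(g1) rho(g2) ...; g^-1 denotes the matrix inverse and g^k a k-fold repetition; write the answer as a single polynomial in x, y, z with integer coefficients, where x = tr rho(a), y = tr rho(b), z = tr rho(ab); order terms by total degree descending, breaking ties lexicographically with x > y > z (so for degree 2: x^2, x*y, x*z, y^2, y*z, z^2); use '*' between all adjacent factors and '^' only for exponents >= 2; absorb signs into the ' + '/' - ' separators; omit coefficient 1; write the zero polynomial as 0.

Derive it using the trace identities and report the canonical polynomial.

trace(a b a b) = trace(a b) * trace(a b) - trace(1) = z^2 - 2
trace(a b a) = trace(a) * trace(b a) - trace(b) = x*z - y
so trace(b a b a b) = trace(b) * trace(a b a b) - trace(a b a) = y*z^2 - x*z - y
trace(a b a b^3) = trace(b) * trace(b a b a b) - trace(b a b a) = y^2*z^2 - x*y*z - y^2 - z^2 + 2
so trace(b a b a b^3) = trace(b) * trace(a b a b^3) - trace(a b a b^2) = y^3*z^2 - x*y^2*z - y^3 - 2*y*z^2 + x*z + 3*y
trace(a b a b a b) = trace(b a b a) * trace(b a) - trace(a b) = z^3 - 3*z
trace(b a b) = trace(b) * trace(a b) - trace(a) = y*z - x
trace(a b a b a) = trace(a) * trace(b a b a) - trace(b a b) = x*z^2 - y*z - x
trace(a b a b a b^2) = trace(b) * trace(a b a b a b) - trace(a b a b a) = y*z^3 - x*z^2 - 2*y*z + x
trace(b a b a b^3 a) = trace(b) * trace(a b a b a b^2) - trace(a b a b a b) = y^2*z^3 - x*y*z^2 - 2*y^2*z - z^3 + x*y + 3*z
trace(a^-1 b a b a b^3) = trace(b a b a b^3) * trace(a) - trace(b a b a b^3 a) = x*y^3*z^2 - x^2*y^2*z - y^2*z^3 - x*y^3 - x*y*z^2 + x^2*z + 2*y^2*z + z^3 + 2*x*y - 3*z
reduce: trace(b^2 a^-2 b a b a b) = trace(a^-1 b a b a b^3) * trace(a) - trace(a^-1 b a b a b^3 a) = x^2*y^3*z^2 - x^3*y^2*z - x*y^2*z^3 - x^2*y^3 - x^2*y*z^2 - y^3*z^2 + x^3*z + 3*x*y^2*z + x*z^3 + 2*x^2*y + y^3 + 2*y*z^2 - 4*x*z - 3*y
trace(a b a b a b a b) = trace(b a) * trace(b a b a b a) - trace(b^-1 a^-1 b^-1 a^-1) = z^4 - 4*z^2 + 2
reduce: trace(a b a b a b a) = trace(a) * trace(b a b a b a) - trace(b a b a b) = x*z^3 - y*z^2 - 2*x*z + y
trace(b a b a b a b^2 a) = trace(b) * trace(a b a b a b a b) - trace(a b a b a b a) = y*z^4 - x*z^3 - 3*y*z^2 + 2*x*z + y
trace(a^-1 b a b a b a b^2) = trace(b a b a b a b^2) * trace(a) - trace(b a b a b a b^2 a) = x*y^2*z^3 - x^2*y*z^2 - y*z^4 - 2*x*y^2*z + x^2*y + 3*y*z^2 + x*z - y
reduce: trace(b^2 a^-2 b a b a b a) = trace(a^-1 b a b a b a b^2) * trace(a) - trace(a^-1 b a b a b a b^2 a) = x^2*y^2*z^3 - x^3*y*z^2 - x*y*z^4 - 2*x^2*y^2*z - y^2*z^3 + x^3*y + 4*x*y*z^2 + x^2*z + 2*y^2*z + z^3 - 2*x*y - 3*z
so trace(b a b a b a^-1 b^2 a^-2) = trace(b^2 a^-2 b a b a b) * trace(a) - trace(b^2 a^-2 b a b a b a) = x^3*y^3*z^2 - x^4*y^2*z - 2*x^2*y^2*z^3 - x^3*y^3 - x*y^3*z^2 + x*y*z^4 + x^4*z + 5*x^2*y^2*z + x^2*z^3 + y^2*z^3 + x^3*y + x*y^3 - 2*x*y*z^2 - 5*x^2*z - 2*y^2*z - z^3 - x*y + 3*z
trace(b a b a b a^-1 b^2) = trace(b^3 a b a b) * trace(a) - trace(b^3 a b a b a) = x*y^3*z^2 - x^2*y^2*z - y^2*z^3 - x*y^3 - x*y*z^2 + x^2*z + 2*y^2*z + z^3 + 2*x*y - 3*z
trace(b a b a b a^-1 b^2 a) = trace(b^2 a b a b a b) * trace(a) - trace(b^2 a b a b a b a) = x*y^2*z^3 - x^2*y*z^2 - y*z^4 - 2*x*y^2*z + x^2*y + 3*y*z^2 + x*z - y
reduce: trace(b a b a b a^-1 b^2 a^-1) = trace(b a b a b a^-1 b^2) * trace(a) - trace(b a b a b a^-1 b^2 a) = x^2*y^3*z^2 - x^3*y^2*z - 2*x*y^2*z^3 - x^2*y^3 + y*z^4 + x^3*z + 4*x*y^2*z + x*z^3 + x^2*y - 3*y*z^2 - 4*x*z + y
trace(b a b a^-1 b^2 a^-3 b a) = trace(b a b a b a^-1 b^2 a^-2) * trace(a) - trace(b a b a b a^-1 b^2 a^-1) = x^4*y^3*z^2 - x^5*y^2*z - 2*x^3*y^2*z^3 - x^4*y^3 - 2*x^2*y^3*z^2 + x^2*y*z^4 + x^5*z + 6*x^3*y^2*z + x^3*z^3 + 3*x*y^2*z^3 + x^4*y + 2*x^2*y^3 - 2*x^2*y*z^2 - y*z^4 - 6*x^3*z - 6*x*y^2*z - 2*x*z^3 - 2*x^2*y + 3*y*z^2 + 7*x*z - y

x^4*y^3*z^2 - x^5*y^2*z - 2*x^3*y^2*z^3 - x^4*y^3 - 2*x^2*y^3*z^2 + x^2*y*z^4 + x^5*z + 6*x^3*y^2*z + x^3*z^3 + 3*x*y^2*z^3 + x^4*y + 2*x^2*y^3 - 2*x^2*y*z^2 - y*z^4 - 6*x^3*z - 6*x*y^2*z - 2*x*z^3 - 2*x^2*y + 3*y*z^2 + 7*x*z - y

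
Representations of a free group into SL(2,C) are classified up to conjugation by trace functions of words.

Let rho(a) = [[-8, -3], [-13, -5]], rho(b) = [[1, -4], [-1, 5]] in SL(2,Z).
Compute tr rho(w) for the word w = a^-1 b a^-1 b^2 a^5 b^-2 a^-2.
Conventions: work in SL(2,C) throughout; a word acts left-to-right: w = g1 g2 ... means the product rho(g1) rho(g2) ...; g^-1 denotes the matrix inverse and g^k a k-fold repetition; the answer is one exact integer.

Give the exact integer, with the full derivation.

rho(a^-1) = [[-5, 3], [13, -8]]
... * rho(b) = [[1, -4], [-1, 5]]  ->  [[-8, 35], [21, -92]]
... * rho(a^-1) = [[-5, 3], [13, -8]]  ->  [[495, -304], [-1301, 799]]
... * rho(b) = [[1, -4], [-1, 5]]  ->  [[799, -3500], [-2100, 9199]]
... * rho(b) = [[1, -4], [-1, 5]]  ->  [[4299, -20696], [-11299, 54395]]
... * rho(a) = [[-8, -3], [-13, -5]]  ->  [[234656, 90583], [-616743, -238078]]
... * rho(a) = [[-8, -3], [-13, -5]]  ->  [[-3054827, -1156883], [8028958, 3040619]]
... * rho(a) = [[-8, -3], [-13, -5]]  ->  [[39478095, 14948896], [-103759711, -39289969]]
... * rho(a) = [[-8, -3], [-13, -5]]  ->  [[-510160408, -193178765], [1340847285, 507728978]]
... * rho(a) = [[-8, -3], [-13, -5]]  ->  [[6592607209, 2496375049], [-17327254994, -6561186745]]
... * rho(b^-1) = [[5, 4], [1, 1]]  ->  [[35459411094, 28866803885], [-93197461715, -75870206721]]
... * rho(b^-1) = [[5, 4], [1, 1]]  ->  [[206163859355, 170704448261], [-541857515296, -448660053581]]
... * rho(a^-1) = [[-5, 3], [13, -8]]  ->  [[1188338530618, -747144008023], [-3123293120073, 1963707882760]]
... * rho(a^-1) = [[-5, 3], [13, -8]]  ->  [[-15654564757389, 9542167656038], [41144668076245, -25079542422299]]
tr = -15654564757389 + -25079542422299 = -40734107179688

-40734107179688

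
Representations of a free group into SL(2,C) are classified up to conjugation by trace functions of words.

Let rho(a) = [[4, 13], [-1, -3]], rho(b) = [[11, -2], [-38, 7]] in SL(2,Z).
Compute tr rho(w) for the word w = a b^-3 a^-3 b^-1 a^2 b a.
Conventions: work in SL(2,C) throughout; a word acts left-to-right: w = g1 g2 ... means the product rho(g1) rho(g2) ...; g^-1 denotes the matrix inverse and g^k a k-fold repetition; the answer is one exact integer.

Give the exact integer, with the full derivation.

1325841587

rho(a) = [[4, 13], [-1, -3]]
... * rho(b^-1) = [[7, 2], [38, 11]]  ->  [[522, 151], [-121, -35]]
... * rho(b^-1) = [[7, 2], [38, 11]]  ->  [[9392, 2705], [-2177, -627]]
... * rho(b^-1) = [[7, 2], [38, 11]]  ->  [[168534, 48539], [-39065, -11251]]
... * rho(a^-1) = [[-3, -13], [1, 4]]  ->  [[-457063, -1996786], [105944, 462841]]
... * rho(a^-1) = [[-3, -13], [1, 4]]  ->  [[-625597, -2045325], [145009, 474092]]
... * rho(a^-1) = [[-3, -13], [1, 4]]  ->  [[-168534, -48539], [39065, 11251]]
... * rho(b^-1) = [[7, 2], [38, 11]]  ->  [[-3024220, -870997], [700993, 201891]]
... * rho(a) = [[4, 13], [-1, -3]]  ->  [[-11225883, -36701869], [2602081, 8507236]]
... * rho(a) = [[4, 13], [-1, -3]]  ->  [[-8201663, -35830872], [1901088, 8305345]]
... * rho(b) = [[11, -2], [-38, 7]]  ->  [[1271354843, -234412778], [-294691142, 54335239]]
... * rho(a) = [[4, 13], [-1, -3]]  ->  [[5319832150, 17230851293], [-1233099807, -3993990563]]
tr = 5319832150 + -3993990563 = 1325841587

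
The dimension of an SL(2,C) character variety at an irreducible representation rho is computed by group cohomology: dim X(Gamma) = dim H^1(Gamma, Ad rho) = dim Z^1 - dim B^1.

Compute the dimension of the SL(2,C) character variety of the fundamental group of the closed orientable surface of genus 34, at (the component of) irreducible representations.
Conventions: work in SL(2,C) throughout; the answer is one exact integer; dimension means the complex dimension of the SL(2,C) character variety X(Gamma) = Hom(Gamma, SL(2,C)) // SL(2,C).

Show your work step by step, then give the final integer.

198

Gamma = pi_1(Sigma_34) = < a_1, b_1, ..., a_34, b_34 | prod [a_i, b_i] > has 2g = 68 generators and 1 relator.
Unconstrained cocycle data is one sl_2 vector per generator (204 dimensions), cut by the relator condition d_2(z) = 0.
d_2 is surjective at irreducible rho (its cokernel H^2 is dual to H^0 = 0), so dim Z^1 = 204 - 3 = 201.
dim B^1 = 3 (coboundaries, injective at irreducible rho).
Hence dim X = 201 - 3 = 198.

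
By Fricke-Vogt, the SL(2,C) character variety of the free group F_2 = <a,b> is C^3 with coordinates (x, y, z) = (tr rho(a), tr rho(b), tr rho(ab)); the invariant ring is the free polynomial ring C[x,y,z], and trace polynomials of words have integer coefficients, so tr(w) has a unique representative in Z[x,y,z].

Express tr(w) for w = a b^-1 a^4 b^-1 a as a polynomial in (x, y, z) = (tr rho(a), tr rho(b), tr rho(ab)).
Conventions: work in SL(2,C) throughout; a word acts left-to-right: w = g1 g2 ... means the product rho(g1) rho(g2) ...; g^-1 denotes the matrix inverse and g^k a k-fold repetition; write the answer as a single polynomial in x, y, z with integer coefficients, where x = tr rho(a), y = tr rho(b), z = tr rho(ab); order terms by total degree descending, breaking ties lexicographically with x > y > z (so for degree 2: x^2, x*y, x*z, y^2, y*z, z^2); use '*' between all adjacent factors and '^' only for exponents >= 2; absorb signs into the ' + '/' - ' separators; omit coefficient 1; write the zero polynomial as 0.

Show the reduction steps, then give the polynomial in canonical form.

tr(a^2) = tr(a) tr(a) - tr(1) = x^2 - 2
tr(a^3) = tr(a) tr(a^2) - tr(a) = x^3 - 3*x
tr(a^4) = tr(a) tr(a^3) - tr(a^2) = x^4 - 4*x^2 + 2
tr(a^5) = tr(a) tr(a^4) - tr(a^3) = x^5 - 5*x^3 + 5*x
tr(a^6) = tr(a) tr(a^5) - tr(a^4) = x^6 - 6*x^4 + 9*x^2 - 2
tr(a b a) = tr(a) tr(b a) - tr(b) = x*z - y
tr(b a^3) = tr(a) tr(a b a) - tr(a b) = x^2*z - x*y - z
tr(a b a^3) = tr(a) tr(b a^3) - tr(b a^2) = x^3*z - x^2*y - 2*x*z + y
tr(a b a^4) = tr(a) tr(a b a^3) - tr(a b a^2) = x^4*z - x^3*y - 3*x^2*z + 2*x*y + z
tr(a^6 b) = tr(a) tr(a b a^4) - tr(a b a^3) = x^5*z - x^4*y - 4*x^3*z + 3*x^2*y + 3*x*z - y
tr(a^2 b^-1 a^4) = tr(a^6) tr(b) - tr(a^6 b) = x^6*y - x^5*z - 5*x^4*y + 4*x^3*z + 6*x^2*y - 3*x*z - y
tr(b a b a) = tr(b a) tr(b a) - tr(1)   [split at repeated b] = z^2 - 2
tr(b a b) = tr(b) tr(a b) - tr(a) = y*z - x
tr(b a b a^2) = tr(a) tr(b a b a) - tr(b a b) = x*z^2 - y*z - x
tr(a^2 b a b a) = tr(a) tr(b a b a^2) - tr(b a b a) = x^2*z^2 - x*y*z - x^2 - z^2 + 2
tr(b a^4 b a) = tr(a) tr(a^2 b a b a) - tr(a^2 b a b) = x^3*z^2 - x^2*y*z - x^3 - 2*x*z^2 + y*z + 3*x
tr(b^2) = tr(b) tr(b) - tr(1) = y^2 - 2
tr(b^2 a^2) = tr(a) tr(b^2 a) - tr(b^2) = x*y*z - x^2 - y^2 + 2
tr(a^2 b^2 a) = tr(a) tr(b^2 a^2) - tr(b^2 a) = x^2*y*z - x^3 - x*y^2 - y*z + 3*x
tr(b a^4 b) = tr(a) tr(a^2 b^2 a) - tr(a^2 b^2) = x^3*y*z - x^4 - x^2*y^2 - 2*x*y*z + 4*x^2 + y^2 - 2
tr(a^4 b a^2 b) = tr(a) tr(b a^4 b a) - tr(b a^4 b) = x^4*z^2 - 2*x^3*y*z + x^2*y^2 - 2*x^2*z^2 + 3*x*y*z - x^2 - y^2 + 2
tr(a^2 b^-1 a^4 b) = tr(a^4 b a^2) tr(b) - tr(a^4 b a^2 b) = x^5*y*z - x^4*y^2 - x^4*z^2 - 2*x^3*y*z + 2*x^2*y^2 + 2*x^2*z^2 + x^2 - 2
tr(a b^-1 a^4 b^-1 a) = tr(a^2 b^-1 a^4) tr(b) - tr(a^2 b^-1 a^4 b) = x^6*y^2 - 2*x^5*y*z - 4*x^4*y^2 + x^4*z^2 + 6*x^3*y*z + 4*x^2*y^2 - 2*x^2*z^2 - 3*x*y*z - x^2 - y^2 + 2

x^6*y^2 - 2*x^5*y*z - 4*x^4*y^2 + x^4*z^2 + 6*x^3*y*z + 4*x^2*y^2 - 2*x^2*z^2 - 3*x*y*z - x^2 - y^2 + 2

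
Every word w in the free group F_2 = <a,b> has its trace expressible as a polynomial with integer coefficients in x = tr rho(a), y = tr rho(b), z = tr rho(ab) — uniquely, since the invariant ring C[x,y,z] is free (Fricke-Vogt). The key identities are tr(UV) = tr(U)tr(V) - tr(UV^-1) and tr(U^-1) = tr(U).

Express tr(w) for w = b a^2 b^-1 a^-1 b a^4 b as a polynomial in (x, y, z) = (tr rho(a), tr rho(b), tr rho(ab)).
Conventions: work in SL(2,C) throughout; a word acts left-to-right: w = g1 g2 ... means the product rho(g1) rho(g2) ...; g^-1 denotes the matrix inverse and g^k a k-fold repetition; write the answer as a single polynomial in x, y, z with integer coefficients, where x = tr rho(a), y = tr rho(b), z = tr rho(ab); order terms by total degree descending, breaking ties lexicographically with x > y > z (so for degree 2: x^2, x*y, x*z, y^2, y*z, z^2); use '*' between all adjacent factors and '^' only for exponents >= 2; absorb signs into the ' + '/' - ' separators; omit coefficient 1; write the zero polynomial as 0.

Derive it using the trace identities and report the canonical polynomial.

-x^5*y^2*z^2 + 2*x^6*y*z + 2*x^4*y^3*z + x^4*y*z^3 - x^7 - 2*x^5*y^2 - x^5*z^2 - x^3*y^4 + x^3*y^2*z^2 - 9*x^4*y*z - 3*x^2*y^3*z - 2*x^2*y*z^3 + 7*x^5 + 8*x^3*y^2 + 4*x^3*z^2 + x*y^4 + x*y^2*z^2 + 8*x^2*y*z - 14*x^3 - 5*x*y^2 - 3*x*z^2 + y*z + 7*x

tr(b a b a) = tr(a b)*tr(a b) - tr(1)   [split at a repeated a] = z^2 - 2
tr(b a b) = tr(b)*tr(a b) - tr(a)   [square of b] = y*z - x
tr(b a b a^2) = tr(a)*tr(b a b a) - tr(b a b)   [square of a] = x*z^2 - y*z - x
tr(a b a^3 b) = tr(a)*tr(b a b a^2) - tr(b a b a)   [square of a] = x^2*z^2 - x*y*z - x^2 - z^2 + 2
tr(b a^2) = tr(a)*tr(b a) - tr(b)   [square of a] = x*z - y
tr(a^2 b a) = tr(a)*tr(b a^2) - tr(b a)   [square of a] = x^2*z - x*y - z
tr(a b a^3) = tr(a)*tr(a^2 b a) - tr(a^2 b)   [square of a] = x^3*z - x^2*y - 2*x*z + y
tr(b^2 a b a^3) = tr(b)*tr(a b a^3 b) - tr(a b a^3)   [square of b] = x^2*y*z^2 - x^3*z - x*y^2*z - y*z^2 + 2*x*z + y
tr(b^2 a b a^2) = tr(b)*tr(a b a^2 b) - tr(a b a^2)   [square of b] = x*y*z^2 - x^2*z - y^2*z + z
tr(b a^4 b^2 a) = tr(a)*tr(b^2 a b a^3) - tr(b^2 a b a^2)   [square of a] = x^3*y*z^2 - x^4*z - x^2*y^2*z - 2*x*y*z^2 + 3*x^2*z + y^2*z + x*y - z
tr(a^2) = tr(a)*tr(a) - tr(1)   [square of a] = x^2 - 2
tr(a^2 b^2) = tr(b)*tr(a^2 b) - tr(a^2)   [square of b] = x*y*z - x^2 - y^2 + 2
tr(b a^2 b^2) = tr(b)*tr(a^2 b^2) - tr(a^2 b)   [square of b] = x*y^2*z - x^2*y - y^3 - x*z + 3*y
tr(a b^2 a^2 b a) = tr(a)*tr(b a^2 b^2 a) - tr(b a^2 b^2)   [square of a] = x^2*y*z^2 - x^3*z - 2*x*y^2*z + x^2*y + y^3 + 2*x*z - 3*y
tr(a b^2 a^2 b) = tr(b)*tr(a^2 b a b) - tr(a^2 b a)   [square of b] = x*y*z^2 - x^2*z - y^2*z + z
tr(a^3 b^2 a^2 b) = tr(a)*tr(a b^2 a^2 b a) - tr(a b^2 a^2 b)   [square of a] = x^3*y*z^2 - x^4*z - 2*x^2*y^2*z + x^3*y + x*y^3 - x*y*z^2 + 3*x^2*z + y^2*z - 3*x*y - z
tr(a^3) = tr(a)*tr(a^2) - tr(a)   [square of a] = x^3 - 3*x
tr(a^2 b^2 a) = tr(b)*tr(a^3 b) - tr(a^3)   [square of b] = x^2*y*z - x^3 - x*y^2 - y*z + 3*x
tr(a^3 b^2 a) = tr(a)*tr(a^2 b^2 a) - tr(a^2 b^2)   [square of a] = x^3*y*z - x^4 - x^2*y^2 - 2*x*y*z + 4*x^2 + y^2 - 2
tr(a^3 b^2 a^2) = tr(a)*tr(a^3 b^2 a) - tr(a^3 b^2)   [square of a] = x^4*y*z - x^5 - x^3*y^2 - 3*x^2*y*z + 5*x^3 + 2*x*y^2 + y*z - 5*x
tr(a^2 b^2 a^2 b^2 a) = tr(b)*tr(a^3 b^2 a^2 b) - tr(a^3 b^2 a^2)   [square of b] = x^3*y^2*z^2 - 2*x^4*y*z - 2*x^2*y^3*z + x^5 + 2*x^3*y^2 + x*y^4 - x*y^2*z^2 + 6*x^2*y*z + y^3*z - 5*x^3 - 5*x*y^2 - 2*y*z + 5*x
tr(a^2 b^2 a^2 b^2) = tr(b)*tr(a^2 b^2 a^2 b) - tr(a^2 b^2 a^2)   [square of b] = x^2*y^2*z^2 - 2*x^3*y*z - 2*x*y^3*z + x^4 + 2*x^2*y^2 + y^4 + 4*x*y*z - 4*x^2 - 4*y^2 + 2
tr(b a^4 b^2 a^2 b) = tr(a)*tr(a^2 b^2 a^2 b^2 a) - tr(a^2 b^2 a^2 b^2)   [square of a] = x^4*y^2*z^2 - 2*x^5*y*z - 2*x^3*y^3*z + x^6 + 2*x^4*y^2 + x^2*y^4 - 2*x^2*y^2*z^2 + 8*x^3*y*z + 3*x*y^3*z - 6*x^4 - 7*x^2*y^2 - y^4 - 6*x*y*z + 9*x^2 + 4*y^2 - 2
tr(b a b a b a) = tr(b a)*tr(b a b a) - tr(b^-1 a^-1)   [split at a repeated b] = z^3 - 3*z
tr(b a b a b) = tr(b)*tr(a b a b) - tr(a b a)   [square of b] = y*z^2 - x*z - y
tr(a b a b a^2 b) = tr(a)*tr(b a b a b a) - tr(b a b a b)   [square of a] = x*z^3 - y*z^2 - 2*x*z + y
tr(a b^2 a b a b a) = tr(b)*tr(a b a b a^2 b) - tr(a b a b a^2)   [square of b] = x*y*z^3 - x^2*z^2 - y^2*z^2 - x*y*z + x^2 + y^2 + z^2 - 2
tr(a b^2 a b a b) = tr(b)*tr(a b a b a b) - tr(a b a b a)   [square of b] = y*z^3 - x*z^2 - 2*y*z + x
tr(a b^2 a b a b a^2) = tr(a)*tr(a b^2 a b a b a) - tr(a b^2 a b a b)   [square of a] = x^2*y*z^3 - x^3*z^2 - x*y^2*z^2 - x^2*y*z - y*z^3 + x^3 + x*y^2 + 2*x*z^2 + 2*y*z - 3*x
tr(b a b a^4 b^2 a) = tr(a)*tr(a b^2 a b a b a^2) - tr(a b^2 a b a b a)   [square of a] = x^3*y*z^3 - x^4*z^2 - x^2*y^2*z^2 - x^3*y*z - 2*x*y*z^3 + x^4 + x^2*y^2 + 3*x^2*z^2 + y^2*z^2 + 3*x*y*z - 4*x^2 - y^2 - z^2 + 2
tr(b a b a^4) = tr(a)*tr(a^2 b a b a) - tr(a^2 b a b)   [square of a] = x^3*z^2 - x^2*y*z - x^3 - 2*x*z^2 + y*z + 3*x
tr(b a b a^4 b^2) = tr(b)*tr(b a b a^4 b) - tr(b a b a^4)   [square of b] = x^3*y^2*z^2 - x^4*y*z - x^2*y^3*z - x^3*z^2 - 2*x*y^2*z^2 + 4*x^2*y*z + y^3*z + x^3 + x*y^2 + 2*x*z^2 - 2*y*z - 3*x
tr(b a^4 b^2 a^2 b a) = tr(a)*tr(b a b a^4 b^2 a) - tr(b a b a^4 b^2)   [square of a] = x^4*y*z^3 - x^5*z^2 - 2*x^3*y^2*z^2 + x^2*y^3*z - 2*x^2*y*z^3 + x^5 + x^3*y^2 + 4*x^3*z^2 + 3*x*y^2*z^2 - x^2*y*z - y^3*z - 5*x^3 - 2*x*y^2 - 3*x*z^2 + 2*y*z + 5*x
tr(a^-1 b a^4 b^2 a^2 b) = tr(b a^4 b^2 a^2 b)*tr(a) - tr(b a^4 b^2 a^2 b a)   [inverse elimination on a] = x^5*y^2*z^2 - 2*x^6*y*z - 2*x^4*y^3*z - x^4*y*z^3 + x^7 + 2*x^5*y^2 + x^5*z^2 + x^3*y^4 + 8*x^4*y*z + 2*x^2*y^3*z + 2*x^2*y*z^3 - 7*x^5 - 8*x^3*y^2 - 4*x^3*z^2 - x*y^4 - 3*x*y^2*z^2 - 5*x^2*y*z + y^3*z + 14*x^3 + 6*x*y^2 + 3*x*z^2 - 2*y*z - 7*x
tr(b a^2 b^-1 a^-1 b a^4 b) = tr(a^-1 b a^4 b^2 a^2)*tr(b) - tr(a^-1 b a^4 b^2 a^2 b)   [inverse elimination on b] = -x^5*y^2*z^2 + 2*x^6*y*z + 2*x^4*y^3*z + x^4*y*z^3 - x^7 - 2*x^5*y^2 - x^5*z^2 - x^3*y^4 + x^3*y^2*z^2 - 9*x^4*y*z - 3*x^2*y^3*z - 2*x^2*y*z^3 + 7*x^5 + 8*x^3*y^2 + 4*x^3*z^2 + x*y^4 + x*y^2*z^2 + 8*x^2*y*z - 14*x^3 - 5*x*y^2 - 3*x*z^2 + y*z + 7*x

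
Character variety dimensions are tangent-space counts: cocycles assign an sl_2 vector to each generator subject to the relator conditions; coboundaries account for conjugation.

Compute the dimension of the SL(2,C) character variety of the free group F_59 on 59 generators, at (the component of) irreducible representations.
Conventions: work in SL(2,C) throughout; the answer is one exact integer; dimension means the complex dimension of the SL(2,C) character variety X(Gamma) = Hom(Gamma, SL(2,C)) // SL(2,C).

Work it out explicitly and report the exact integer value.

Here Gamma is free of rank 59 — no relator constrains a cocycle.
So Z^1 = (sl_2)^59 in full: dim Z^1 = 177.
Irreducibility makes the coboundary map sl_2 -> Z^1 injective (trivial centralizer), so dim B^1 = 3.
dim H^1 = 177 - 3 = 174, which is dim X.

174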